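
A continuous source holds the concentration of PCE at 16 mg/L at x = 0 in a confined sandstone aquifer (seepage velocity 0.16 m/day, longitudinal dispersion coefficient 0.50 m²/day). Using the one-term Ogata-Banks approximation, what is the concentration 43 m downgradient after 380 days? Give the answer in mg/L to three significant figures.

13.1 mg/L

For a continuous step input, C/C₀ ≈ ½·erfc((x−vt)/(2√(Dt))).
vt = 0.16 × 380 = 60.8 m and 2√(Dt) = 2√(0.50 × 380) = 27.57 m.
Argument (x−vt)/(2√(Dt)) = (43 − 60.8)/27.57 = -0.6456; ½·erfc(-0.6456) = 0.8194.
C = 16 × 0.8194 = 13.1 mg/L.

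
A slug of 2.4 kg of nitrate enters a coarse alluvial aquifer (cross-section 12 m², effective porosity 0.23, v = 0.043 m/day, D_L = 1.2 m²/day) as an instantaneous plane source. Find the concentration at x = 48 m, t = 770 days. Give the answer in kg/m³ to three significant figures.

0.00760 kg/m³

For an instantaneous plane source, C(x,t) = M/(n_e·A·√(4πDt)) · exp(−(x−vt)²/(4Dt)), with n_e·A the pore (flow) area.
Plume center vt = 0.043 × 770 = 33.11 m, so the well at 48 m is 14.89 m downgradient of the peak.
√(4πDt) = 107.8 m, giving peak height M/(n_e·A·√(4πDt)) = 2.4/(0.23 × 12 × 107.8) = 0.008066 kg/m³.
(x−vt)²/(4Dt) = (14.89)²/(4 × 1.2 × 770) = 0.05999; exp(−0.05999) = 0.9418.
C = 0.008066 × 0.9418 = 0.00760 kg/m³.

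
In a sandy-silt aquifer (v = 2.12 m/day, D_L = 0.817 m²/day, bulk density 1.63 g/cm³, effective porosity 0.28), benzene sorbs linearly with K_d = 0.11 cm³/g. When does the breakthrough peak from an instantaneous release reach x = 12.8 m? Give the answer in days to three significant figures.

Retardation factor R = 1 + ρ_b·K_d/n = 1 + 1.63 × 0.11/0.28 = 1.640.
Sorption retards both mechanisms: v_R = v/R = 1.293 m/day, D_R = D/R = 0.4982 m²/day.
Peak time from v_R²t² + 2D_R t − x² = 0: t = (√(D_R² + v_R²x²) − D_R)/v_R².
√(D_R² + v_R²x²) = √(0.4982² + 1.293² × 12.8²) = 16.56; v_R² = 1.672.
t = (16.56 − 0.4982)/1.672 = 9.61 days.

9.61 days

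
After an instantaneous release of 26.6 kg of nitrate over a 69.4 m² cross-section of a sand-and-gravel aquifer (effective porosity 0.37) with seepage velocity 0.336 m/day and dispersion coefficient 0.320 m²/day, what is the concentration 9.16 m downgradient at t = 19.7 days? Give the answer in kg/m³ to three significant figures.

For an instantaneous plane source, C(x,t) = M/(n_e·A·√(4πDt)) · exp(−(x−vt)²/(4Dt)), with n_e·A the pore (flow) area.
Plume center vt = 0.336 × 19.7 = 6.6192 m, so the well at 9.16 m is 2.5408 m downgradient of the peak.
√(4πDt) = 8.900 m, giving peak height M/(n_e·A·√(4πDt)) = 26.6/(0.37 × 69.4 × 8.900) = 0.1164 kg/m³.
(x−vt)²/(4Dt) = (2.5408)²/(4 × 0.320 × 19.7) = 0.2560; exp(−0.2560) = 0.7741.
C = 0.1164 × 0.7741 = 0.0901 kg/m³.

0.0901 kg/m³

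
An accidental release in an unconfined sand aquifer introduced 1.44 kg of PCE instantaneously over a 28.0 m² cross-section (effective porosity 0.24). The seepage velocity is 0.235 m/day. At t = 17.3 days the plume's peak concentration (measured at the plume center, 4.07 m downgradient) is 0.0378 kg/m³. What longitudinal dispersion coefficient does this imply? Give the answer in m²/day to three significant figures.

At the plume center C_max = M/(n_e·A·√(4πDt)), so D = M²/(4πt·(n_e·A·C_max)²).
n_e·A·C_max = 0.24 × 28.0 × 0.0378 = 0.2540 kg/m.
D = 1.44²/(4π × 17.3 × 0.2540²) = 0.148 m²/day.

0.148 m²/day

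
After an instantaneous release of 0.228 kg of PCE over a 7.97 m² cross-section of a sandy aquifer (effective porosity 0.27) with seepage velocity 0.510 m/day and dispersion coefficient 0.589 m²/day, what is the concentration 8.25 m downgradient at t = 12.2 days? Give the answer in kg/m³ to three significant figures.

0.00966 kg/m³

For an instantaneous plane source, C(x,t) = M/(n_e·A·√(4πDt)) · exp(−(x−vt)²/(4Dt)), with n_e·A the pore (flow) area.
Plume center vt = 0.510 × 12.2 = 6.222 m, so the well at 8.25 m is 2.028 m downgradient of the peak.
√(4πDt) = 9.503 m, giving peak height M/(n_e·A·√(4πDt)) = 0.228/(0.27 × 7.97 × 9.503) = 0.01115 kg/m³.
(x−vt)²/(4Dt) = (2.028)²/(4 × 0.589 × 12.2) = 0.1431; exp(−0.1431) = 0.8667.
C = 0.01115 × 0.8667 = 0.00966 kg/m³.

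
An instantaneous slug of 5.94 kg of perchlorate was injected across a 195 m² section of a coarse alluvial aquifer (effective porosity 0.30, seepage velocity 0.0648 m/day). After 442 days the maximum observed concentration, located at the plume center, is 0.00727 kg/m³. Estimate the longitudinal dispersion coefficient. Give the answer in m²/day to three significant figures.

0.0351 m²/day

At the plume center C_max = M/(n_e·A·√(4πDt)), so D = M²/(4πt·(n_e·A·C_max)²).
n_e·A·C_max = 0.30 × 195 × 0.00727 = 0.4253 kg/m.
D = 5.94²/(4π × 442 × 0.4253²) = 0.0351 m²/day.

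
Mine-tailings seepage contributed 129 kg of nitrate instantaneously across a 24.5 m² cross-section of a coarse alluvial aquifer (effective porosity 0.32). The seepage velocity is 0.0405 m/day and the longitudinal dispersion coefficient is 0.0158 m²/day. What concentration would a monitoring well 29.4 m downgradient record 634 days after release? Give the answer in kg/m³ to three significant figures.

For an instantaneous plane source, C(x,t) = M/(n_e·A·√(4πDt)) · exp(−(x−vt)²/(4Dt)), with n_e·A the pore (flow) area.
Plume center vt = 0.0405 × 634 = 25.677 m, so the well at 29.4 m is 3.723 m downgradient of the peak.
√(4πDt) = 11.22 m, giving peak height M/(n_e·A·√(4πDt)) = 129/(0.32 × 24.5 × 11.22) = 1.466 kg/m³.
(x−vt)²/(4Dt) = (3.723)²/(4 × 0.0158 × 634) = 0.3459; exp(−0.3459) = 0.7076.
C = 1.466 × 0.7076 = 1.04 kg/m³.

1.04 kg/m³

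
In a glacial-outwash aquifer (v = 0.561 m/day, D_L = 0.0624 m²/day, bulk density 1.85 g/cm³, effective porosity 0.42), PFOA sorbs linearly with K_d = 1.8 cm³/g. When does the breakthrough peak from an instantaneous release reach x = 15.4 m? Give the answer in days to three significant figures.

243 days

Retardation factor R = 1 + ρ_b·K_d/n = 1 + 1.85 × 1.8/0.42 = 8.929.
Sorption retards both mechanisms: v_R = v/R = 0.06283 m/day, D_R = D/R = 0.006988 m²/day.
Peak time from v_R²t² + 2D_R t − x² = 0: t = (√(D_R² + v_R²x²) − D_R)/v_R².
√(D_R² + v_R²x²) = √(0.006988² + 0.06283² × 15.4²) = 0.9676; v_R² = 0.003948.
t = (0.9676 − 0.006988)/0.003948 = 243 days.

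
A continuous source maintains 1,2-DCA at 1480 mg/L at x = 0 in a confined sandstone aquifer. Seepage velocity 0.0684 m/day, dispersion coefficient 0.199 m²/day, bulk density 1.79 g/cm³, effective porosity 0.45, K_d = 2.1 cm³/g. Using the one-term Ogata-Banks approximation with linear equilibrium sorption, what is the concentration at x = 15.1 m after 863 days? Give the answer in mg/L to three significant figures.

109 mg/L

Retardation factor R = 1 + ρ_b·K_d/n = 1 + 1.79 × 2.1/0.45 = 9.353.
Sorption retards both mechanisms: v_R = v/R = 0.007313 m/day, D_R = D/R = 0.02128 m²/day.
v_R·t = 0.007313 × 863 = 6.311119 m; 2√(D_R t) = 8.571 m; argument = (15.1 − 6.311119)/8.571 = 1.025.
C = C₀ × ½·erfc(1.025) = 1480 × 0.07359 = 109 mg/L.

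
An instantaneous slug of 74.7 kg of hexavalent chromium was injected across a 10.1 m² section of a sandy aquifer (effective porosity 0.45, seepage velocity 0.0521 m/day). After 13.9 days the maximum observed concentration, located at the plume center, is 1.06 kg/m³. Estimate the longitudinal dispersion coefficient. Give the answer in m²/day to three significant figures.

1.38 m²/day

At the plume center C_max = M/(n_e·A·√(4πDt)), so D = M²/(4πt·(n_e·A·C_max)²).
n_e·A·C_max = 0.45 × 10.1 × 1.06 = 4.818 kg/m.
D = 74.7²/(4π × 13.9 × 4.818²) = 1.38 m²/day.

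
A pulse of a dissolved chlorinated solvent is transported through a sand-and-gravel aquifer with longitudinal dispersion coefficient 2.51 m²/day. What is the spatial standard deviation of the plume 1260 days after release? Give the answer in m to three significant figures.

Dispersive spreading gives a Gaussian with σ² = 2Dt; advection only shifts the center.
σ = √(2 × 2.51 × 1260) = 79.5 m.

79.5 m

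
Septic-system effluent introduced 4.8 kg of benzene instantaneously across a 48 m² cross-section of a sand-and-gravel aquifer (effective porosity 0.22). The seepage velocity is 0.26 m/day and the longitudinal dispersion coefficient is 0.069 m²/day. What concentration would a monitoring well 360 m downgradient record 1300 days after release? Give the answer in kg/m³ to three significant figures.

For an instantaneous plane source, C(x,t) = M/(n_e·A·√(4πDt)) · exp(−(x−vt)²/(4Dt)), with n_e·A the pore (flow) area.
Plume center vt = 0.26 × 1300 = 338 m, so the well at 360 m is 22 m downgradient of the peak.
√(4πDt) = 33.57 m, giving peak height M/(n_e·A·√(4πDt)) = 4.8/(0.22 × 48 × 33.57) = 0.01354 kg/m³.
(x−vt)²/(4Dt) = (22)²/(4 × 0.069 × 1300) = 1.349; exp(−1.349) = 0.2595.
C = 0.01354 × 0.2595 = 0.00351 kg/m³.

0.00351 kg/m³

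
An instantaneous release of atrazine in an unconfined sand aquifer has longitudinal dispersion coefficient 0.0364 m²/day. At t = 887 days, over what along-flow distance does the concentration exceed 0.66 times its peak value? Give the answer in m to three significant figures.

14.7 m

The plume is Gaussian with σ = √(2Dt) = √(2 × 0.0364 × 887) = 8.036 m.
C/C_peak = exp(−Δx²/(2σ²)) = 0.66 ⇒ Δx = σ·√(−2 ln 0.66) = 8.036 × 0.9116 = 7.326 m.
Width = 2Δx = 14.7 m.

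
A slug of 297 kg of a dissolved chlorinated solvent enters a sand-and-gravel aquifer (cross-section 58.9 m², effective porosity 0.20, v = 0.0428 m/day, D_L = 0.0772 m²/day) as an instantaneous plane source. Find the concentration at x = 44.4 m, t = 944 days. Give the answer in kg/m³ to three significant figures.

For an instantaneous plane source, C(x,t) = M/(n_e·A·√(4πDt)) · exp(−(x−vt)²/(4Dt)), with n_e·A the pore (flow) area.
Plume center vt = 0.0428 × 944 = 40.4032 m, so the well at 44.4 m is 3.9968 m downgradient of the peak.
√(4πDt) = 30.26 m, giving peak height M/(n_e·A·√(4πDt)) = 297/(0.20 × 58.9 × 30.26) = 0.8332 kg/m³.
(x−vt)²/(4Dt) = (3.9968)²/(4 × 0.0772 × 944) = 0.05480; exp(−0.05480) = 0.9467.
C = 0.8332 × 0.9467 = 0.789 kg/m³.

0.789 kg/m³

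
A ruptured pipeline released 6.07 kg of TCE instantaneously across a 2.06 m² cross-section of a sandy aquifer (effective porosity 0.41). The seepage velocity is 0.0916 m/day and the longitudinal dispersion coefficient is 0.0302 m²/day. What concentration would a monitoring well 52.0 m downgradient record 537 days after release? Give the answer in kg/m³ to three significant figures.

0.446 kg/m³

For an instantaneous plane source, C(x,t) = M/(n_e·A·√(4πDt)) · exp(−(x−vt)²/(4Dt)), with n_e·A the pore (flow) area.
Plume center vt = 0.0916 × 537 = 49.1892 m, so the well at 52.0 m is 2.8108 m downgradient of the peak.
√(4πDt) = 14.28 m, giving peak height M/(n_e·A·√(4πDt)) = 6.07/(0.41 × 2.06 × 14.28) = 0.5033 kg/m³.
(x−vt)²/(4Dt) = (2.8108)²/(4 × 0.0302 × 537) = 0.1218; exp(−0.1218) = 0.8853.
C = 0.5033 × 0.8853 = 0.446 kg/m³.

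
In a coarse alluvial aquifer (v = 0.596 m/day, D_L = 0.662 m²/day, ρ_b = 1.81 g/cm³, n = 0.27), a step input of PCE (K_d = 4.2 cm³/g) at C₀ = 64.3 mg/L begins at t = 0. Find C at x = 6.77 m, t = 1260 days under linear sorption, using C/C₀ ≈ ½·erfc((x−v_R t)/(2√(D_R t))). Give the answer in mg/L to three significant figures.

Retardation factor R = 1 + ρ_b·K_d/n = 1 + 1.81 × 4.2/0.27 = 29.16.
Sorption retards both mechanisms: v_R = v/R = 0.02044 m/day, D_R = D/R = 0.02270 m²/day.
v_R·t = 0.02044 × 1260 = 25.7544 m; 2√(D_R t) = 10.70 m; argument = (6.77 − 25.7544)/10.70 = -1.774.
C = C₀ × ½·erfc(-1.774) = 64.3 × 0.9939 = 63.9 mg/L.

63.9 mg/L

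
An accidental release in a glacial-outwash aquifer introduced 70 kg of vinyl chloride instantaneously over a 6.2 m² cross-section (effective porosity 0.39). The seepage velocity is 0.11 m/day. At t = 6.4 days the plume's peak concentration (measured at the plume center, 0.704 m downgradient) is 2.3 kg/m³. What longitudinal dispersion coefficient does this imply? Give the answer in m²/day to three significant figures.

1.97 m²/day

At the plume center C_max = M/(n_e·A·√(4πDt)), so D = M²/(4πt·(n_e·A·C_max)²).
n_e·A·C_max = 0.39 × 6.2 × 2.3 = 5.561 kg/m.
D = 70²/(4π × 6.4 × 5.561²) = 1.97 m²/day.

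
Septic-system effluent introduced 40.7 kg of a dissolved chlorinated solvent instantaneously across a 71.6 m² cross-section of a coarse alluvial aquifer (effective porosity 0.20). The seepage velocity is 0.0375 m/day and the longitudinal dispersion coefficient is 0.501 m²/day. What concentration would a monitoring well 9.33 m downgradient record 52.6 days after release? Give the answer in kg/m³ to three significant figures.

0.0935 kg/m³

For an instantaneous plane source, C(x,t) = M/(n_e·A·√(4πDt)) · exp(−(x−vt)²/(4Dt)), with n_e·A the pore (flow) area.
Plume center vt = 0.0375 × 52.6 = 1.9725 m, so the well at 9.33 m is 7.3575 m downgradient of the peak.
√(4πDt) = 18.20 m, giving peak height M/(n_e·A·√(4πDt)) = 40.7/(0.20 × 71.6 × 18.20) = 0.1562 kg/m³.
(x−vt)²/(4Dt) = (7.3575)²/(4 × 0.501 × 52.6) = 0.5135; exp(−0.5135) = 0.5984.
C = 0.1562 × 0.5984 = 0.0935 kg/m³.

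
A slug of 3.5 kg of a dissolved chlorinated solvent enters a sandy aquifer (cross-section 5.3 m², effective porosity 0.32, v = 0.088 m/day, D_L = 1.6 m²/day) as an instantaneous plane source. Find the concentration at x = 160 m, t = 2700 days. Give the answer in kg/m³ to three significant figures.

0.00625 kg/m³

For an instantaneous plane source, C(x,t) = M/(n_e·A·√(4πDt)) · exp(−(x−vt)²/(4Dt)), with n_e·A the pore (flow) area.
Plume center vt = 0.088 × 2700 = 237.6 m, so the well at 160 m is 77.6 m upgradient of the peak.
√(4πDt) = 233.0 m, giving peak height M/(n_e·A·√(4πDt)) = 3.5/(0.32 × 5.3 × 233.0) = 0.008857 kg/m³.
(x−vt)²/(4Dt) = (-77.6)²/(4 × 1.6 × 2700) = 0.3485; exp(−0.3485) = 0.7057.
C = 0.008857 × 0.7057 = 0.00625 kg/m³.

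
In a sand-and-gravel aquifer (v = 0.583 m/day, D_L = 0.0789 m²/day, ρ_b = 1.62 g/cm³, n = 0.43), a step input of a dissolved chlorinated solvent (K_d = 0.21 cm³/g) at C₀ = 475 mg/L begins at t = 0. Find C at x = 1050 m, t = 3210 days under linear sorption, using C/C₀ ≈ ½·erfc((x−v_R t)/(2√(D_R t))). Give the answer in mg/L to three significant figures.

Retardation factor R = 1 + ρ_b·K_d/n = 1 + 1.62 × 0.21/0.43 = 1.791.
Sorption retards both mechanisms: v_R = v/R = 0.3255 m/day, D_R = D/R = 0.04405 m²/day.
v_R·t = 0.3255 × 3210 = 1044.855 m; 2√(D_R t) = 23.78 m; argument = (1050 − 1044.855)/23.78 = 0.2164.
C = C₀ × ½·erfc(0.2164) = 475 × 0.3798 = 180 mg/L.

180 mg/L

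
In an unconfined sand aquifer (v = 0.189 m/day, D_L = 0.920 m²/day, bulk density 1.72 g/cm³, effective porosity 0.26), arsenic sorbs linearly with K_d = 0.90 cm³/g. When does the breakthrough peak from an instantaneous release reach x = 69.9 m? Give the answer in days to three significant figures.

Retardation factor R = 1 + ρ_b·K_d/n = 1 + 1.72 × 0.90/0.26 = 6.954.
Sorption retards both mechanisms: v_R = v/R = 0.02718 m/day, D_R = D/R = 0.1323 m²/day.
Peak time from v_R²t² + 2D_R t − x² = 0: t = (√(D_R² + v_R²x²) − D_R)/v_R².
√(D_R² + v_R²x²) = √(0.1323² + 0.02718² × 69.9²) = 1.904; v_R² = 0.0007388.
t = (1.904 − 0.1323)/0.0007388 = 2400 days.

2400 days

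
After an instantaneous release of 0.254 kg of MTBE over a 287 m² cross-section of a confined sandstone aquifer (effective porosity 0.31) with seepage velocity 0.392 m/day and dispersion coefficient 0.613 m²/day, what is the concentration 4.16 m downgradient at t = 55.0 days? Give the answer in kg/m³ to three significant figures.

1.47e-05 kg/m³

For an instantaneous plane source, C(x,t) = M/(n_e·A·√(4πDt)) · exp(−(x−vt)²/(4Dt)), with n_e·A the pore (flow) area.
Plume center vt = 0.392 × 55.0 = 21.56 m, so the well at 4.16 m is 17.4 m upgradient of the peak.
√(4πDt) = 20.58 m, giving peak height M/(n_e·A·√(4πDt)) = 0.254/(0.31 × 287 × 20.58) = 0.0001387 kg/m³.
(x−vt)²/(4Dt) = (-17.4)²/(4 × 0.613 × 55.0) = 2.245; exp(−2.245) = 0.1059.
C = 0.0001387 × 0.1059 = 1.47e-05 kg/m³.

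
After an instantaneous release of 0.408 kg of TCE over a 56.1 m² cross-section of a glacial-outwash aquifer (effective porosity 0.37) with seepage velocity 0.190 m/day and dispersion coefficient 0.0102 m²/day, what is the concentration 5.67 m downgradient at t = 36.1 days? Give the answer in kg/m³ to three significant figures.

0.00350 kg/m³

For an instantaneous plane source, C(x,t) = M/(n_e·A·√(4πDt)) · exp(−(x−vt)²/(4Dt)), with n_e·A the pore (flow) area.
Plume center vt = 0.190 × 36.1 = 6.859 m, so the well at 5.67 m is 1.189 m upgradient of the peak.
√(4πDt) = 2.151 m, giving peak height M/(n_e·A·√(4πDt)) = 0.408/(0.37 × 56.1 × 2.151) = 0.009138 kg/m³.
(x−vt)²/(4Dt) = (-1.189)²/(4 × 0.0102 × 36.1) = 0.9598; exp(−0.9598) = 0.3830.
C = 0.009138 × 0.3830 = 0.00350 kg/m³.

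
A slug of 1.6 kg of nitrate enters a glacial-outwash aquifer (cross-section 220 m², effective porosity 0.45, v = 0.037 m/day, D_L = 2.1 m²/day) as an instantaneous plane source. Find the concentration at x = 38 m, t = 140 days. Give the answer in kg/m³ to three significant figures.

0.000106 kg/m³

For an instantaneous plane source, C(x,t) = M/(n_e·A·√(4πDt)) · exp(−(x−vt)²/(4Dt)), with n_e·A the pore (flow) area.
Plume center vt = 0.037 × 140 = 5.18 m, so the well at 38 m is 32.82 m downgradient of the peak.
√(4πDt) = 60.78 m, giving peak height M/(n_e·A·√(4πDt)) = 1.6/(0.45 × 220 × 60.78) = 0.0002659 kg/m³.
(x−vt)²/(4Dt) = (32.82)²/(4 × 2.1 × 140) = 0.9159; exp(−0.9159) = 0.4002.
C = 0.0002659 × 0.4002 = 0.000106 kg/m³.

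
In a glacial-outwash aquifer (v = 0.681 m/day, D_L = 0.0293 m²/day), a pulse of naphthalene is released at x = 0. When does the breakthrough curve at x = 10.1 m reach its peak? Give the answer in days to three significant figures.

For the 1D instantaneous-source solution, setting ∂C/∂t = 0 at fixed x gives v²t² + 2Dt − x² = 0, so t = (√(D² + v²x²) − D)/v².
√(D² + v²x²) = √(0.0293² + 0.681² × 10.1²) = 6.878; v² = 0.463761.
t = (6.878 − 0.0293)/0.463761 = 14.8 days (vs. the pure-advection estimate x/v = 14.8 d).

14.8 days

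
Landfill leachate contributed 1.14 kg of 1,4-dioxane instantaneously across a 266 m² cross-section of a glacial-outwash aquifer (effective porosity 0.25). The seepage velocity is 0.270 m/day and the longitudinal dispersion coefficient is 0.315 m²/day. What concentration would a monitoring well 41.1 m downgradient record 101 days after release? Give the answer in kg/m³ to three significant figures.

0.000191 kg/m³

For an instantaneous plane source, C(x,t) = M/(n_e·A·√(4πDt)) · exp(−(x−vt)²/(4Dt)), with n_e·A the pore (flow) area.
Plume center vt = 0.270 × 101 = 27.27 m, so the well at 41.1 m is 13.83 m downgradient of the peak.
√(4πDt) = 19.99 m, giving peak height M/(n_e·A·√(4πDt)) = 1.14/(0.25 × 266 × 19.99) = 0.0008576 kg/m³.
(x−vt)²/(4Dt) = (13.83)²/(4 × 0.315 × 101) = 1.503; exp(−1.503) = 0.2225.
C = 0.0008576 × 0.2225 = 0.000191 kg/m³.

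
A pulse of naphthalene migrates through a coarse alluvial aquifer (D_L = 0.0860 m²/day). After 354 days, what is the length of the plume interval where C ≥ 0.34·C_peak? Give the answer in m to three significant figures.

22.9 m

The plume is Gaussian with σ = √(2Dt) = √(2 × 0.0860 × 354) = 7.803 m.
C/C_peak = exp(−Δx²/(2σ²)) = 0.34 ⇒ Δx = σ·√(−2 ln 0.34) = 7.803 × 1.469 = 11.46 m.
Width = 2Δx = 22.9 m.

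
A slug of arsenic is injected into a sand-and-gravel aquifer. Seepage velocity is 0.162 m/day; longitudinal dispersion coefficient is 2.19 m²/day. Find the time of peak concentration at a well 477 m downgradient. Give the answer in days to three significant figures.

2860 days

For the 1D instantaneous-source solution, setting ∂C/∂t = 0 at fixed x gives v²t² + 2Dt − x² = 0, so t = (√(D² + v²x²) − D)/v².
√(D² + v²x²) = √(2.19² + 0.162² × 477²) = 77.31; v² = 0.026244.
t = (77.31 − 2.19)/0.026244 = 2860 days (vs. the pure-advection estimate x/v = 2940 d).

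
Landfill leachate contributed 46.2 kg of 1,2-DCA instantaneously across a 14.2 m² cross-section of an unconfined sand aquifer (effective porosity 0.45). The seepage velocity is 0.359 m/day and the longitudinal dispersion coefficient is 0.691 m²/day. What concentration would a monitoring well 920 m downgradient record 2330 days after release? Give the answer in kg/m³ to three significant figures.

0.0172 kg/m³

For an instantaneous plane source, C(x,t) = M/(n_e·A·√(4πDt)) · exp(−(x−vt)²/(4Dt)), with n_e·A the pore (flow) area.
Plume center vt = 0.359 × 2330 = 836.47 m, so the well at 920 m is 83.53 m downgradient of the peak.
√(4πDt) = 142.2 m, giving peak height M/(n_e·A·√(4πDt)) = 46.2/(0.45 × 14.2 × 142.2) = 0.05084 kg/m³.
(x−vt)²/(4Dt) = (83.53)²/(4 × 0.691 × 2330) = 1.083; exp(−1.083) = 0.3386.
C = 0.05084 × 0.3386 = 0.0172 kg/m³.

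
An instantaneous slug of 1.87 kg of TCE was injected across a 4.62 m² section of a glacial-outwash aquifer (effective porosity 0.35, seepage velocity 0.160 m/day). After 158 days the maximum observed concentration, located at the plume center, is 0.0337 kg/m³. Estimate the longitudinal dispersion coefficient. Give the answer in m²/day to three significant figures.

At the plume center C_max = M/(n_e·A·√(4πDt)), so D = M²/(4πt·(n_e·A·C_max)²).
n_e·A·C_max = 0.35 × 4.62 × 0.0337 = 0.05449 kg/m.
D = 1.87²/(4π × 158 × 0.05449²) = 0.593 m²/day.

0.593 m²/day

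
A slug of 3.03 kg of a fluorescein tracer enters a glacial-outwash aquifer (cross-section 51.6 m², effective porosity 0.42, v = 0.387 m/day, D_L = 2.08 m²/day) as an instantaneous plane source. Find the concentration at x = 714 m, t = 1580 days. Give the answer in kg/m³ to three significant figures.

0.000309 kg/m³

For an instantaneous plane source, C(x,t) = M/(n_e·A·√(4πDt)) · exp(−(x−vt)²/(4Dt)), with n_e·A the pore (flow) area.
Plume center vt = 0.387 × 1580 = 611.46 m, so the well at 714 m is 102.54 m downgradient of the peak.
√(4πDt) = 203.2 m, giving peak height M/(n_e·A·√(4πDt)) = 3.03/(0.42 × 51.6 × 203.2) = 0.0006880 kg/m³.
(x−vt)²/(4Dt) = (102.54)²/(4 × 2.08 × 1580) = 0.7998; exp(−0.7998) = 0.4494.
C = 0.0006880 × 0.4494 = 0.000309 kg/m³.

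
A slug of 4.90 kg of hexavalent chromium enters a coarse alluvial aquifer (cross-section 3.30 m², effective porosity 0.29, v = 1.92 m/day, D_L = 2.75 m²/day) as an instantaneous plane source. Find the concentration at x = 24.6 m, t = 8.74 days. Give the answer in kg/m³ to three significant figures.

For an instantaneous plane source, C(x,t) = M/(n_e·A·√(4πDt)) · exp(−(x−vt)²/(4Dt)), with n_e·A the pore (flow) area.
Plume center vt = 1.92 × 8.74 = 16.7808 m, so the well at 24.6 m is 7.8192 m downgradient of the peak.
√(4πDt) = 17.38 m, giving peak height M/(n_e·A·√(4πDt)) = 4.90/(0.29 × 3.30 × 17.38) = 0.2946 kg/m³.
(x−vt)²/(4Dt) = (7.8192)²/(4 × 2.75 × 8.74) = 0.6359; exp(−0.6359) = 0.5295.
C = 0.2946 × 0.5295 = 0.156 kg/m³.

0.156 kg/m³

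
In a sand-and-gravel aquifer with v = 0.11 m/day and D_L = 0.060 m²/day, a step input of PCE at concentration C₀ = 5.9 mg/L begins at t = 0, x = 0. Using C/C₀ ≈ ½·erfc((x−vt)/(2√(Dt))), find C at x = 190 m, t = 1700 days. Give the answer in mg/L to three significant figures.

For a continuous step input, C/C₀ ≈ ½·erfc((x−vt)/(2√(Dt))).
vt = 0.11 × 1700 = 187 m and 2√(Dt) = 2√(0.060 × 1700) = 20.20 m.
Argument (x−vt)/(2√(Dt)) = (190 − 187)/20.20 = 0.1485; ½·erfc(0.1485) = 0.4168.
C = 5.9 × 0.4168 = 2.46 mg/L.

2.46 mg/L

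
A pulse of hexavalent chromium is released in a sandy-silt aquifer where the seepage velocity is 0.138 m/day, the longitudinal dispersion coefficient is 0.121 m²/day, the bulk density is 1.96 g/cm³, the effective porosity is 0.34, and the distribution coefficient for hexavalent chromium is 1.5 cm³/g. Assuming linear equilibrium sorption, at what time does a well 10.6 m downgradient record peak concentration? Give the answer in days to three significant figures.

682 days

Retardation factor R = 1 + ρ_b·K_d/n = 1 + 1.96 × 1.5/0.34 = 9.647.
Sorption retards both mechanisms: v_R = v/R = 0.01430 m/day, D_R = D/R = 0.01254 m²/day.
Peak time from v_R²t² + 2D_R t − x² = 0: t = (√(D_R² + v_R²x²) − D_R)/v_R².
√(D_R² + v_R²x²) = √(0.01254² + 0.01430² × 10.6²) = 0.1521; v_R² = 0.0002045.
t = (0.1521 − 0.01254)/0.0002045 = 682 days.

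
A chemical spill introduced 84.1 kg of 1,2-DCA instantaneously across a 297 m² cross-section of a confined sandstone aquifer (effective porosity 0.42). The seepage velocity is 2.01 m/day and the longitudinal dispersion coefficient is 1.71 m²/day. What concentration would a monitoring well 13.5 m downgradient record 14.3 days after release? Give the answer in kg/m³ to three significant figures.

0.00358 kg/m³

For an instantaneous plane source, C(x,t) = M/(n_e·A·√(4πDt)) · exp(−(x−vt)²/(4Dt)), with n_e·A the pore (flow) area.
Plume center vt = 2.01 × 14.3 = 28.743 m, so the well at 13.5 m is 15.243 m upgradient of the peak.
√(4πDt) = 17.53 m, giving peak height M/(n_e·A·√(4πDt)) = 84.1/(0.42 × 297 × 17.53) = 0.03846 kg/m³.
(x−vt)²/(4Dt) = (-15.243)²/(4 × 1.71 × 14.3) = 2.375; exp(−2.375) = 0.09301.
C = 0.03846 × 0.09301 = 0.00358 kg/m³.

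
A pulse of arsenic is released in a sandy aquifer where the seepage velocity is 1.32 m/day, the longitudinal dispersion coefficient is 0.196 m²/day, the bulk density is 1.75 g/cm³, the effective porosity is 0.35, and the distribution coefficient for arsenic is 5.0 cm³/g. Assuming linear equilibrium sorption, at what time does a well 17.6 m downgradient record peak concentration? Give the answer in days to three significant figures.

Retardation factor R = 1 + ρ_b·K_d/n = 1 + 1.75 × 5.0/0.35 = 26.00.
Sorption retards both mechanisms: v_R = v/R = 0.05077 m/day, D_R = D/R = 0.007538 m²/day.
Peak time from v_R²t² + 2D_R t − x² = 0: t = (√(D_R² + v_R²x²) − D_R)/v_R².
√(D_R² + v_R²x²) = √(0.007538² + 0.05077² × 17.6²) = 0.8936; v_R² = 0.002578.
t = (0.8936 − 0.007538)/0.002578 = 344 days.

344 days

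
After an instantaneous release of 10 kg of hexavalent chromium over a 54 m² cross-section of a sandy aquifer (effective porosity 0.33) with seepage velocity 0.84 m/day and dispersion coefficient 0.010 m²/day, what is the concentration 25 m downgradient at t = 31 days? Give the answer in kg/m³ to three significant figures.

For an instantaneous plane source, C(x,t) = M/(n_e·A·√(4πDt)) · exp(−(x−vt)²/(4Dt)), with n_e·A the pore (flow) area.
Plume center vt = 0.84 × 31 = 26.04 m, so the well at 25 m is 1.04 m upgradient of the peak.
√(4πDt) = 1.974 m, giving peak height M/(n_e·A·√(4πDt)) = 10/(0.33 × 54 × 1.974) = 0.2843 kg/m³.
(x−vt)²/(4Dt) = (-1.04)²/(4 × 0.010 × 31) = 0.8723; exp(−0.8723) = 0.4180.
C = 0.2843 × 0.4180 = 0.119 kg/m³.

0.119 kg/m³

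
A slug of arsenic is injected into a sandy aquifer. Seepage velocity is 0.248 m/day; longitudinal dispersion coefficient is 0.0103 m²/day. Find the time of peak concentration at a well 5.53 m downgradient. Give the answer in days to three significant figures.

For the 1D instantaneous-source solution, setting ∂C/∂t = 0 at fixed x gives v²t² + 2Dt − x² = 0, so t = (√(D² + v²x²) − D)/v².
√(D² + v²x²) = √(0.0103² + 0.248² × 5.53²) = 1.371; v² = 0.061504.
t = (1.371 − 0.0103)/0.061504 = 22.1 days (vs. the pure-advection estimate x/v = 22.3 d).

22.1 days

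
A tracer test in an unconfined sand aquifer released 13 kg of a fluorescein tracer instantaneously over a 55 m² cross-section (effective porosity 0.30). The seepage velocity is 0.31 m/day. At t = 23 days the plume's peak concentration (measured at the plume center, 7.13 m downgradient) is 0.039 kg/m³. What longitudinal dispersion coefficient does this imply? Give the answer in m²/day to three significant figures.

At the plume center C_max = M/(n_e·A·√(4πDt)), so D = M²/(4πt·(n_e·A·C_max)²).
n_e·A·C_max = 0.30 × 55 × 0.039 = 0.6435 kg/m.
D = 13²/(4π × 23 × 0.6435²) = 1.41 m²/day.

1.41 m²/day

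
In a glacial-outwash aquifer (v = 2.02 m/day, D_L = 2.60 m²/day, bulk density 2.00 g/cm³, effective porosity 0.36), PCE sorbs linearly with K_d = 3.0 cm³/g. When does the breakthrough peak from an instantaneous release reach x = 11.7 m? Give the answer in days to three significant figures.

91.7 days

Retardation factor R = 1 + ρ_b·K_d/n = 1 + 2.00 × 3.0/0.36 = 17.67.
Sorption retards both mechanisms: v_R = v/R = 0.1143 m/day, D_R = D/R = 0.1471 m²/day.
Peak time from v_R²t² + 2D_R t − x² = 0: t = (√(D_R² + v_R²x²) − D_R)/v_R².
√(D_R² + v_R²x²) = √(0.1471² + 0.1143² × 11.7²) = 1.345; v_R² = 0.01306.
t = (1.345 − 0.1471)/0.01306 = 91.7 days.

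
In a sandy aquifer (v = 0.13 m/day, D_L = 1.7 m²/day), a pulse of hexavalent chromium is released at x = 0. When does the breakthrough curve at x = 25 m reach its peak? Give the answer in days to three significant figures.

For the 1D instantaneous-source solution, setting ∂C/∂t = 0 at fixed x gives v²t² + 2Dt − x² = 0, so t = (√(D² + v²x²) − D)/v².
√(D² + v²x²) = √(1.7² + 0.13² × 25²) = 3.668; v² = 0.0169.
t = (3.668 − 1.7)/0.0169 = 116 days (vs. the pure-advection estimate x/v = 192 d).

116 days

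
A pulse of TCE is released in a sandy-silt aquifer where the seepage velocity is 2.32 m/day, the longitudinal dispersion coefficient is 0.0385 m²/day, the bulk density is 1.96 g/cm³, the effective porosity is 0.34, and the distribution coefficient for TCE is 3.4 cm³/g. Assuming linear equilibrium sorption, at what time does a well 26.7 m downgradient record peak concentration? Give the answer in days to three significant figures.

Retardation factor R = 1 + ρ_b·K_d/n = 1 + 1.96 × 3.4/0.34 = 20.60.
Sorption retards both mechanisms: v_R = v/R = 0.1126 m/day, D_R = D/R = 0.001869 m²/day.
Peak time from v_R²t² + 2D_R t − x² = 0: t = (√(D_R² + v_R²x²) − D_R)/v_R².
√(D_R² + v_R²x²) = √(0.001869² + 0.1126² × 26.7²) = 3.006; v_R² = 0.01268.
t = (3.006 − 0.001869)/0.01268 = 237 days.

237 days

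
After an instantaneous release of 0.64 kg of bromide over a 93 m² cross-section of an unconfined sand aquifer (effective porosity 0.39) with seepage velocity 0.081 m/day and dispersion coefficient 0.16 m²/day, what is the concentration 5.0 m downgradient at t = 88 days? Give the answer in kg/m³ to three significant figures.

For an instantaneous plane source, C(x,t) = M/(n_e·A·√(4πDt)) · exp(−(x−vt)²/(4Dt)), with n_e·A the pore (flow) area.
Plume center vt = 0.081 × 88 = 7.128 m, so the well at 5.0 m is 2.128 m upgradient of the peak.
√(4πDt) = 13.30 m, giving peak height M/(n_e·A·√(4πDt)) = 0.64/(0.39 × 93 × 13.30) = 0.001327 kg/m³.
(x−vt)²/(4Dt) = (-2.128)²/(4 × 0.16 × 88) = 0.08040; exp(−0.08040) = 0.9227.
C = 0.001327 × 0.9227 = 0.00122 kg/m³.

0.00122 kg/m³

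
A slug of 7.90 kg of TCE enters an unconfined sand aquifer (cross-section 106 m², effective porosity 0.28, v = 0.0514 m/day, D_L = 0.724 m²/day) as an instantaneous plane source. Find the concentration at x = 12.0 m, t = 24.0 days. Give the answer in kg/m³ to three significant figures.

0.00340 kg/m³

For an instantaneous plane source, C(x,t) = M/(n_e·A·√(4πDt)) · exp(−(x−vt)²/(4Dt)), with n_e·A the pore (flow) area.
Plume center vt = 0.0514 × 24.0 = 1.2336 m, so the well at 12.0 m is 10.7664 m downgradient of the peak.
√(4πDt) = 14.78 m, giving peak height M/(n_e·A·√(4πDt)) = 7.90/(0.28 × 106 × 14.78) = 0.01801 kg/m³.
(x−vt)²/(4Dt) = (10.7664)²/(4 × 0.724 × 24.0) = 1.668; exp(−1.668) = 0.1886.
C = 0.01801 × 0.1886 = 0.00340 kg/m³.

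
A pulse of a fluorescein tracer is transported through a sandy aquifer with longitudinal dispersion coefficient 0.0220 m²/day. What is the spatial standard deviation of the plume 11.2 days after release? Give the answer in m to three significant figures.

Dispersive spreading gives a Gaussian with σ² = 2Dt; advection only shifts the center.
σ = √(2 × 0.0220 × 11.2) = 0.702 m.

0.702 m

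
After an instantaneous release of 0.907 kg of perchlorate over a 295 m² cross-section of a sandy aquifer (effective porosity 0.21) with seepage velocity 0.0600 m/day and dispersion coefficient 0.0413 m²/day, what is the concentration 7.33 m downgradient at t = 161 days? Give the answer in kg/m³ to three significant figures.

0.00131 kg/m³

For an instantaneous plane source, C(x,t) = M/(n_e·A·√(4πDt)) · exp(−(x−vt)²/(4Dt)), with n_e·A the pore (flow) area.
Plume center vt = 0.0600 × 161 = 9.66 m, so the well at 7.33 m is 2.33 m upgradient of the peak.
√(4πDt) = 9.141 m, giving peak height M/(n_e·A·√(4πDt)) = 0.907/(0.21 × 295 × 9.141) = 0.001602 kg/m³.
(x−vt)²/(4Dt) = (-2.33)²/(4 × 0.0413 × 161) = 0.2041; exp(−0.2041) = 0.8154.
C = 0.001602 × 0.8154 = 0.00131 kg/m³.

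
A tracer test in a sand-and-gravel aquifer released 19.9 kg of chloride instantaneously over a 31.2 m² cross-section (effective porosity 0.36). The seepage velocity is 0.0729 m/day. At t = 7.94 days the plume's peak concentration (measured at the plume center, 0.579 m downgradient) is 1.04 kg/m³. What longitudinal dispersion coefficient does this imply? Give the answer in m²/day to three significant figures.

At the plume center C_max = M/(n_e·A·√(4πDt)), so D = M²/(4πt·(n_e·A·C_max)²).
n_e·A·C_max = 0.36 × 31.2 × 1.04 = 11.68 kg/m.
D = 19.9²/(4π × 7.94 × 11.68²) = 0.0291 m²/day.

0.0291 m²/day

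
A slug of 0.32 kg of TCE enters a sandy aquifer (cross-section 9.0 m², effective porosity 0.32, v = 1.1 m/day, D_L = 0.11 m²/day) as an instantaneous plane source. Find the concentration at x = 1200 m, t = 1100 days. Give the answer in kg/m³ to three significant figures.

0.00232 kg/m³

For an instantaneous plane source, C(x,t) = M/(n_e·A·√(4πDt)) · exp(−(x−vt)²/(4Dt)), with n_e·A the pore (flow) area.
Plume center vt = 1.1 × 1100 = 1210 m, so the well at 1200 m is 10 m upgradient of the peak.
√(4πDt) = 38.99 m, giving peak height M/(n_e·A·√(4πDt)) = 0.32/(0.32 × 9.0 × 38.99) = 0.002850 kg/m³.
(x−vt)²/(4Dt) = (-10)²/(4 × 0.11 × 1100) = 0.2066; exp(−0.2066) = 0.8133.
C = 0.002850 × 0.8133 = 0.00232 kg/m³.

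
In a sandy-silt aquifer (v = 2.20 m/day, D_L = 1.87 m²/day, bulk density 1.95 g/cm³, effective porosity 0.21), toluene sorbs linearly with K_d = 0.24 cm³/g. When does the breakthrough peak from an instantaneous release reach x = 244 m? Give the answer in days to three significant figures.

Retardation factor R = 1 + ρ_b·K_d/n = 1 + 1.95 × 0.24/0.21 = 3.229.
Sorption retards both mechanisms: v_R = v/R = 0.6813 m/day, D_R = D/R = 0.5791 m²/day.
Peak time from v_R²t² + 2D_R t − x² = 0: t = (√(D_R² + v_R²x²) − D_R)/v_R².
√(D_R² + v_R²x²) = √(0.5791² + 0.6813² × 244²) = 166.2; v_R² = 0.4642.
t = (166.2 − 0.5791)/0.4642 = 357 days.

357 days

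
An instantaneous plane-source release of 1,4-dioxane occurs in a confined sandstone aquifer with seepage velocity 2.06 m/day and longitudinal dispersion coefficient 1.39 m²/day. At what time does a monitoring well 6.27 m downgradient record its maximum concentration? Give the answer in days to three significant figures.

For the 1D instantaneous-source solution, setting ∂C/∂t = 0 at fixed x gives v²t² + 2Dt − x² = 0, so t = (√(D² + v²x²) − D)/v².
√(D² + v²x²) = √(1.39² + 2.06² × 6.27²) = 12.99; v² = 4.2436.
t = (12.99 − 1.39)/4.2436 = 2.73 days (vs. the pure-advection estimate x/v = 3.04 d).

2.73 days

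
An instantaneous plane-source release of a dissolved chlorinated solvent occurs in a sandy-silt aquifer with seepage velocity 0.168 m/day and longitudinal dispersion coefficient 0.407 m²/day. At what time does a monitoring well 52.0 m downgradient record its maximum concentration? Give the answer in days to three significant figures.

For the 1D instantaneous-source solution, setting ∂C/∂t = 0 at fixed x gives v²t² + 2Dt − x² = 0, so t = (√(D² + v²x²) − D)/v².
√(D² + v²x²) = √(0.407² + 0.168² × 52.0²) = 8.745; v² = 0.028224.
t = (8.745 − 0.407)/0.028224 = 295 days (vs. the pure-advection estimate x/v = 310 d).

295 days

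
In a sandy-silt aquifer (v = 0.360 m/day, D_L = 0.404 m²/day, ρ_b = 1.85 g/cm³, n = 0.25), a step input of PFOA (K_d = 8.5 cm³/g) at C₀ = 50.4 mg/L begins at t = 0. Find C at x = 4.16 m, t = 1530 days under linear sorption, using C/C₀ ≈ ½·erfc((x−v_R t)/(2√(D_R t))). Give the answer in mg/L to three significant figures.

Retardation factor R = 1 + ρ_b·K_d/n = 1 + 1.85 × 8.5/0.25 = 63.90.
Sorption retards both mechanisms: v_R = v/R = 0.005634 m/day, D_R = D/R = 0.006322 m²/day.
v_R·t = 0.005634 × 1530 = 8.62002 m; 2√(D_R t) = 6.220 m; argument = (4.16 − 8.62002)/6.220 = -0.7170.
C = C₀ × ½·erfc(-0.7170) = 50.4 × 0.8447 = 42.6 mg/L.

42.6 mg/L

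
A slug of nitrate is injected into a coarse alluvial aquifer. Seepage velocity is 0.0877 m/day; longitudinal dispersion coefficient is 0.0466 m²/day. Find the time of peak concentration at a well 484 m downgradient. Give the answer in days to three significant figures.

For the 1D instantaneous-source solution, setting ∂C/∂t = 0 at fixed x gives v²t² + 2Dt − x² = 0, so t = (√(D² + v²x²) − D)/v².
√(D² + v²x²) = √(0.0466² + 0.0877² × 484²) = 42.45; v² = 0.00769129.
t = (42.45 − 0.0466)/0.00769129 = 5510 days (vs. the pure-advection estimate x/v = 5520 d).

5510 days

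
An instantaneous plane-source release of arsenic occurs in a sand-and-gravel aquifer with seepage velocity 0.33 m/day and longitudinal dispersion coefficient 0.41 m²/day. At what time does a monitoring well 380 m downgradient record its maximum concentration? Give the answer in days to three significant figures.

1150 days

For the 1D instantaneous-source solution, setting ∂C/∂t = 0 at fixed x gives v²t² + 2Dt − x² = 0, so t = (√(D² + v²x²) − D)/v².
√(D² + v²x²) = √(0.41² + 0.33² × 380²) = 125.4; v² = 0.1089.
t = (125.4 − 0.41)/0.1089 = 1150 days (vs. the pure-advection estimate x/v = 1150 d).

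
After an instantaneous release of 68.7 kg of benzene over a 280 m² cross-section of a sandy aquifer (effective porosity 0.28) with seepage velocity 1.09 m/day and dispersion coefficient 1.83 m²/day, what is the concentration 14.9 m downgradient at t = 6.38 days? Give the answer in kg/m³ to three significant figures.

For an instantaneous plane source, C(x,t) = M/(n_e·A·√(4πDt)) · exp(−(x−vt)²/(4Dt)), with n_e·A the pore (flow) area.
Plume center vt = 1.09 × 6.38 = 6.9542 m, so the well at 14.9 m is 7.9458 m downgradient of the peak.
√(4πDt) = 12.11 m, giving peak height M/(n_e·A·√(4πDt)) = 68.7/(0.28 × 280 × 12.11) = 0.07236 kg/m³.
(x−vt)²/(4Dt) = (7.9458)²/(4 × 1.83 × 6.38) = 1.352; exp(−1.352) = 0.2587.
C = 0.07236 × 0.2587 = 0.0187 kg/m³.

0.0187 kg/m³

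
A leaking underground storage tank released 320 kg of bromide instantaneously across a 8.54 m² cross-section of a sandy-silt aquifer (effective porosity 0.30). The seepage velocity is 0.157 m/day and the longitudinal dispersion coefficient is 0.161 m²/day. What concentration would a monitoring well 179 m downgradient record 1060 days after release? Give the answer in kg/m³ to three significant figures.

2.14 kg/m³

For an instantaneous plane source, C(x,t) = M/(n_e·A·√(4πDt)) · exp(−(x−vt)²/(4Dt)), with n_e·A the pore (flow) area.
Plume center vt = 0.157 × 1060 = 166.42 m, so the well at 179 m is 12.58 m downgradient of the peak.
√(4πDt) = 46.31 m, giving peak height M/(n_e·A·√(4πDt)) = 320/(0.30 × 8.54 × 46.31) = 2.697 kg/m³.
(x−vt)²/(4Dt) = (12.58)²/(4 × 0.161 × 1060) = 0.2318; exp(−0.2318) = 0.7931.
C = 2.697 × 0.7931 = 2.14 kg/m³.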